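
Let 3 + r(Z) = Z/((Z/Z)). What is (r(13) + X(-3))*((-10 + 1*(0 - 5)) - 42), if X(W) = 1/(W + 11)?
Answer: -4617/8 ≈ -577.13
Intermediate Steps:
X(W) = 1/(11 + W)
r(Z) = -3 + Z (r(Z) = -3 + Z/((Z/Z)) = -3 + Z/1 = -3 + Z*1 = -3 + Z)
(r(13) + X(-3))*((-10 + 1*(0 - 5)) - 42) = ((-3 + 13) + 1/(11 - 3))*((-10 + 1*(0 - 5)) - 42) = (10 + 1/8)*((-10 + 1*(-5)) - 42) = (10 + ⅛)*((-10 - 5) - 42) = 81*(-15 - 42)/8 = (81/8)*(-57) = -4617/8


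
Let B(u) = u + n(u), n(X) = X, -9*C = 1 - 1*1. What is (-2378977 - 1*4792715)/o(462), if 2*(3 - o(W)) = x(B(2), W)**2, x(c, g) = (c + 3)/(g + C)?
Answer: -62479780704/26135 ≈ -2.3907e+6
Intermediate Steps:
C = 0 (C = -(1 - 1*1)/9 = -(1 - 1)/9 = -1/9*0 = 0)
B(u) = 2*u (B(u) = u + u = 2*u)
x(c, g) = (3 + c)/g (x(c, g) = (c + 3)/(g + 0) = (3 + c)/g)
o(W) = 3 - 49/(2*W**2) (o(W) = 3 - (3 + 2*2)**2/W**2/2 = 3 - (3 + 4)**2/W**2/2 = 3 - 49/W**2/2 = 3 - 49/(2*W**2))
(-2378977 - 1*4792715)/o(462) = (-2378977 - 1*4792715)/(3 - 49/2/462**2) = (-2378977 - 4792715)/(3 - 49/2*1/213444) = -7171692/(3 - 1/8712) = -7171692/26135/8712 = -7171692*8712/26135 = -62479780704/26135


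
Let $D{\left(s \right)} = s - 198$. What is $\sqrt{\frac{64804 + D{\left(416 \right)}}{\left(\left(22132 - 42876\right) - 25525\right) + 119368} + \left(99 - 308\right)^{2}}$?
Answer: $\frac{\sqrt{233412595334659}}{73099} \approx 209.0$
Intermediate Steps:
$D{\left(s \right)} = -198 + s$
$\sqrt{\frac{64804 + D{\left(416 \right)}}{\left(\left(22132 - 42876\right) - 25525\right) + 119368} + \left(99 - 308\right)^{2}} = \sqrt{\frac{64804 + \left(-198 + 416\right)}{\left(\left(22132 - 42876\right) - 25525\right) + 119368} + \left(99 - 308\right)^{2}} = \sqrt{\frac{64804 + 218}{\left(-20744 - 25525\right) + 119368} + \left(-209\right)^{2}} = \sqrt{\frac{65022}{-46269 + 119368} + 43681} = \sqrt{\frac{65022}{73099} + 43681} = \sqrt{\frac{3193102441}{73099}} = \frac{\sqrt{233412595334659}}{73099}$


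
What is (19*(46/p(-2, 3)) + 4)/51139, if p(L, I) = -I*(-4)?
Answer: 461/306834 ≈ 0.0015024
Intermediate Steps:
p(L, I) = 4*I (p(L, I) = -(-4)*I = 4*I)
(19*(46/p(-2, 3)) + 4)/51139 = (19*(46/((4*3))) + 4)/51139 = (19*(46/12) + 4)*(1/51139) = (19*(46*(1/12)) + 4)*(1/51139) = (19*(23/6) + 4)*(1/51139) = (437/6 + 4)*(1/51139) = (461/6)*(1/51139) = 461/306834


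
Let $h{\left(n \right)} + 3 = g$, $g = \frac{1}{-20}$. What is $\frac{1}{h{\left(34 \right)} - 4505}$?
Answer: $- \frac{20}{90161} \approx -0.00022183$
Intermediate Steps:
$g = - \frac{1}{20} \approx -0.05$
$h{\left(n \right)} = - \frac{61}{20}$ ($h{\left(n \right)} = -3 - \frac{1}{20} = - \frac{61}{20}$)
$\frac{1}{h{\left(34 \right)} - 4505} = \frac{1}{- \frac{61}{20} - 4505} = \frac{1}{- \frac{90161}{20}} = - \frac{20}{90161}$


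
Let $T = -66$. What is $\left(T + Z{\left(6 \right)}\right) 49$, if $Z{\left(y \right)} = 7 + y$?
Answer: $-2597$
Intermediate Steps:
$\left(T + Z{\left(6 \right)}\right) 49 = \left(-66 + \left(7 + 6\right)\right) 49 = \left(-66 + 13\right) 49 = \left(-53\right) 49 = -2597$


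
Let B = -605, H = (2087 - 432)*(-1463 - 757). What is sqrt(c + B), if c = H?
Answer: I*sqrt(3674705) ≈ 1917.0*I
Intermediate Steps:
H = -3674100 (H = 1655*(-2220) = -3674100)
c = -3674100
sqrt(c + B) = sqrt(-3674100 - 605) = sqrt(-3674705) = I*sqrt(3674705)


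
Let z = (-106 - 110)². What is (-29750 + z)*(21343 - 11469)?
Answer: 166929844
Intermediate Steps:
z = 46656 (z = (-216)² = 46656)
(-29750 + z)*(21343 - 11469) = (-29750 + 46656)*(21343 - 11469) = 16906*9874 = 166929844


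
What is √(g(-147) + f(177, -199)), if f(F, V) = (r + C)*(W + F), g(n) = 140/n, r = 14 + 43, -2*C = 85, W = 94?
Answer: √6929958/42 ≈ 62.678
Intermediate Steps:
C = -85/2 (C = -½*85 = -85/2 ≈ -42.500)
r = 57
f(F, V) = 1363 + 29*F/2 (f(F, V) = (57 - 85/2)*(94 + F) = 29*(94 + F)/2 = 1363 + 29*F/2)
√(g(-147) + f(177, -199)) = √(140/(-147) + (1363 + (29/2)*177)) = √(140*(-1/147) + (1363 + 5133/2)) = √(-20/21 + 7859/2) = √(164999/42) = √6929958/42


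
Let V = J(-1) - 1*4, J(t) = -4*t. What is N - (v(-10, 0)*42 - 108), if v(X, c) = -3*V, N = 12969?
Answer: 13077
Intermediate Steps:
V = 0 (V = -4*(-1) - 1*4 = 4 - 4 = 0)
v(X, c) = 0 (v(X, c) = -3*0 = 0)
N - (v(-10, 0)*42 - 108) = 12969 - (0*42 - 108) = 12969 - (0 - 108) = 12969 - 1*(-108) = 12969 + 108 = 13077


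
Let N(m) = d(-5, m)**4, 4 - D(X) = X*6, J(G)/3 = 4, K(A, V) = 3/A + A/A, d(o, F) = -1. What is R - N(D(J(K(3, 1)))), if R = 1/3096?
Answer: -3095/3096 ≈ -0.99968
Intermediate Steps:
K(A, V) = 1 + 3/A (K(A, V) = 3/A + 1 = 1 + 3/A)
J(G) = 12 (J(G) = 3*4 = 12)
D(X) = 4 - 6*X (D(X) = 4 - X*6 = 4 - 6*X)
N(m) = 1 (N(m) = (-1)**4 = 1)
R = 1/3096 ≈ 0.00032300
R - N(D(J(K(3, 1)))) = 1/3096 - 1*1 = 1/3096 - 1 = -3095/3096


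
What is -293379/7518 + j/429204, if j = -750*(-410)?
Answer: -3433545981/89632102 ≈ -38.307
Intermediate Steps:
j = 307500
-293379/7518 + j/429204 = -293379/7518 + 307500/429204 = -293379*1/7518 + 307500*(1/429204) = -97793/2506 + 25625/35767 = -3433545981/89632102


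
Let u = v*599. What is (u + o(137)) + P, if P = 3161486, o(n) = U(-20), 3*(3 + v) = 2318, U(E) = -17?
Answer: 10867498/3 ≈ 3.6225e+6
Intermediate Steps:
v = 2309/3 (v = -3 + (1/3)*2318 = -3 + 2318/3 = 2309/3 ≈ 769.67)
o(n) = -17
u = 1383091/3 (u = (2309/3)*599 = 1383091/3 ≈ 4.6103e+5)
(u + o(137)) + P = (1383091/3 - 17) + 3161486 = 1383040/3 + 3161486 = 10867498/3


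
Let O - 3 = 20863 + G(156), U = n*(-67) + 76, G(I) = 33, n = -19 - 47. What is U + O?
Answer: 25397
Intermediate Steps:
n = -66
U = 4498 (U = -66*(-67) + 76 = 4422 + 76 = 4498)
O = 20899 (O = 3 + (20863 + 33) = 3 + 20896 = 20899)
U + O = 4498 + 20899 = 25397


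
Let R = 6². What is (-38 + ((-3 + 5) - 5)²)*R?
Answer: -1044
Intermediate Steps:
R = 36
(-38 + ((-3 + 5) - 5)²)*R = (-38 + ((-3 + 5) - 5)²)*36 = (-38 + (2 - 5)²)*36 = (-38 + (-3)²)*36 = (-38 + 9)*36 = -29*36 = -1044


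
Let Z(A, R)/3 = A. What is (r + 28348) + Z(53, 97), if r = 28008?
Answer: 56515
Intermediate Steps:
Z(A, R) = 3*A
(r + 28348) + Z(53, 97) = (28008 + 28348) + 3*53 = 56356 + 159 = 56515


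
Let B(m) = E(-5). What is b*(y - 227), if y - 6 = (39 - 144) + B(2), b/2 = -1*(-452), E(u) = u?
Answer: -299224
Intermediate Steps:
B(m) = -5
b = 904 (b = 2*(-1*(-452)) = 2*452 = 904)
y = -104 (y = 6 + ((39 - 144) - 5) = 6 + (-105 - 5) = 6 - 110 = -104)
b*(y - 227) = 904*(-104 - 227) = 904*(-331) = -299224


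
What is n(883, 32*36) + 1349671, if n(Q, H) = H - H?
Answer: 1349671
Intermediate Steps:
n(Q, H) = 0
n(883, 32*36) + 1349671 = 0 + 1349671 = 1349671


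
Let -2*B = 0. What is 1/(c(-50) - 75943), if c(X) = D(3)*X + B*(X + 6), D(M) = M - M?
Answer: -1/75943 ≈ -1.3168e-5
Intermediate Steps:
B = 0 (B = -½*0 = 0)
D(M) = 0
c(X) = 0 (c(X) = 0*X + 0*(X + 6) = 0 + 0*(6 + X) = 0 + 0 = 0)
1/(c(-50) - 75943) = 1/(0 - 75943) = 1/(-75943) = -1/75943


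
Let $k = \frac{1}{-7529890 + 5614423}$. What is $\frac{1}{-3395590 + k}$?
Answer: $- \frac{1915467}{6504140590531} \approx -2.945 \cdot 10^{-7}$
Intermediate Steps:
$k = - \frac{1}{1915467}$ ($k = \frac{1}{-1915467} = - \frac{1}{1915467} \approx -5.2207 \cdot 10^{-7}$)
$\frac{1}{-3395590 + k} = \frac{1}{-3395590 - \frac{1}{1915467}} = \frac{1}{- \frac{6504140590531}{1915467}} = - \frac{1915467}{6504140590531}$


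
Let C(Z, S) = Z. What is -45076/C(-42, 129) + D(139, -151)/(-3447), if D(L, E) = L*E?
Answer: 26043085/24129 ≈ 1079.3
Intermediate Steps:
D(L, E) = E*L
-45076/C(-42, 129) + D(139, -151)/(-3447) = -45076/(-42) - 151*139/(-3447) = -45076*(-1/42) - 20989*(-1/3447) = 22538/21 + 20989/3447 = 26043085/24129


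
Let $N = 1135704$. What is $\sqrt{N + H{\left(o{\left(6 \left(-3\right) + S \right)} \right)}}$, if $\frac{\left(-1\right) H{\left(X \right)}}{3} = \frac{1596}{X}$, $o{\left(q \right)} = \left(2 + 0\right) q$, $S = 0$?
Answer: $\sqrt{1135837} \approx 1065.8$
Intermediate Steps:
$o{\left(q \right)} = 2 q$
$H{\left(X \right)} = - \frac{4788}{X}$ ($H{\left(X \right)} = - 3 \frac{1596}{X} = - \frac{4788}{X}$)
$\sqrt{N + H{\left(o{\left(6 \left(-3\right) + S \right)} \right)}} = \sqrt{1135704 - \frac{4788}{2 \left(6 \left(-3\right) + 0\right)}} = \sqrt{1135704 - \frac{4788}{2 \left(-18 + 0\right)}} = \sqrt{1135704 - \frac{4788}{2 \left(-18\right)}} = \sqrt{1135704 - \frac{4788}{-36}} = \sqrt{1135704 - -133} = \sqrt{1135704 + 133} = \sqrt{1135837}$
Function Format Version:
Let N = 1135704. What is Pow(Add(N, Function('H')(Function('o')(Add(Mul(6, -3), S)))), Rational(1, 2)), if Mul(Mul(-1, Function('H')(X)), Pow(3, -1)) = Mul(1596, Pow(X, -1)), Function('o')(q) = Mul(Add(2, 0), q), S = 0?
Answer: Pow(1135837, Rational(1, 2)) ≈ 1065.8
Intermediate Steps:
Function('o')(q) = Mul(2, q)
Function('H')(X) = Mul(-4788, Pow(X, -1)) (Function('H')(X) = Mul(-3, Mul(1596, Pow(X, -1))) = Mul(-4788, Pow(X, -1)))
Pow(Add(N, Function('H')(Function('o')(Add(Mul(6, -3), S)))), Rational(1, 2)) = Pow(Add(1135704, Mul(-4788, Pow(Mul(2, Add(Mul(6, -3), 0)), -1))), Rational(1, 2)) = Pow(Add(1135704, Mul(-4788, Pow(Mul(2, Add(-18, 0)), -1))), Rational(1, 2)) = Pow(Add(1135704, Mul(-4788, Pow(Mul(2, -18), -1))), Rational(1, 2)) = Pow(Add(1135704, Mul(-4788, Pow(-36, -1))), Rational(1, 2)) = Pow(Add(1135704, Mul(-4788, Rational(-1, 36))), Rational(1, 2)) = Pow(Add(1135704, 133), Rational(1, 2)) = Pow(1135837, Rational(1, 2))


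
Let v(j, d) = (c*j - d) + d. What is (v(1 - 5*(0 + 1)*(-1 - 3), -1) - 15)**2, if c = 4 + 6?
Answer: 38025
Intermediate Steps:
c = 10
v(j, d) = 10*j (v(j, d) = (10*j - d) + d = (-d + 10*j) + d = 10*j)
(v(1 - 5*(0 + 1)*(-1 - 3), -1) - 15)**2 = (10*(1 - 5*(0 + 1)*(-1 - 3)) - 15)**2 = (10*(1 - 5*(-4)) - 15)**2 = (10*(1 + 20) - 15)**2 = (10*21 - 15)**2 = (210 - 15)**2 = 195**2 = 38025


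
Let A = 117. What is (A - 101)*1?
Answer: 16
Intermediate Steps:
(A - 101)*1 = (117 - 101)*1 = 16*1 = 16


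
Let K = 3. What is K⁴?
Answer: 81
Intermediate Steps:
K⁴ = 3⁴ = 81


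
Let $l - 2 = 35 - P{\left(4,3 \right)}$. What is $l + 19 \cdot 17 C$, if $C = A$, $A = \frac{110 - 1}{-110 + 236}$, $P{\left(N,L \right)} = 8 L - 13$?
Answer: $\frac{38483}{126} \approx 305.42$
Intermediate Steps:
$P{\left(N,L \right)} = -13 + 8 L$
$l = 26$ ($l = 2 + \left(35 - \left(-13 + 8 \cdot 3\right)\right) = 2 + \left(35 - \left(-13 + 24\right)\right) = 2 + \left(35 - 11\right) = 2 + 24 = 26$)
$A = \frac{109}{126} \approx 0.86508$
$C = \frac{109}{126} \approx 0.86508$
$l + 19 \cdot 17 C = 26 + 19 \cdot 17 \cdot \frac{109}{126} = 26 + 323 \cdot \frac{109}{126} = 26 + \frac{35207}{126} = \frac{38483}{126}$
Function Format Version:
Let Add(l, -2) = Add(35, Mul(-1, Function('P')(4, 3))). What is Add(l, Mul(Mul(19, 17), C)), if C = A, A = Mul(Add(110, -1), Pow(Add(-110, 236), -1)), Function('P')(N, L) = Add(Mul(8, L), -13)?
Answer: Rational(38483, 126) ≈ 305.42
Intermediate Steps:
Function('P')(N, L) = Add(-13, Mul(8, L))
l = 26 (l = Add(2, Add(35, Mul(-1, Add(-13, Mul(8, 3))))) = Add(2, Add(35, Mul(-1, Add(-13, 24)))) = Add(2, Add(35, Mul(-1, 11))) = Add(2, Add(35, -11)) = Add(2, 24) = 26)
A = Rational(109, 126) (A = Mul(109, Pow(126, -1)) = Mul(109, Rational(1, 126)) = Rational(109, 126) ≈ 0.86508)
C = Rational(109, 126) ≈ 0.86508
Add(l, Mul(Mul(19, 17), C)) = Add(26, Mul(Mul(19, 17), Rational(109, 126))) = Add(26, Mul(323, Rational(109, 126))) = Add(26, Rational(35207, 126)) = Rational(38483, 126)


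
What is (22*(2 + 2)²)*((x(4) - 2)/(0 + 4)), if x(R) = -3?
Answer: -440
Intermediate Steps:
(22*(2 + 2)²)*((x(4) - 2)/(0 + 4)) = (22*(2 + 2)²)*((-3 - 2)/(0 + 4)) = (22*4²)*(-5/4) = (22*16)*((¼)*(-5)) = 352*(-5/4) = -440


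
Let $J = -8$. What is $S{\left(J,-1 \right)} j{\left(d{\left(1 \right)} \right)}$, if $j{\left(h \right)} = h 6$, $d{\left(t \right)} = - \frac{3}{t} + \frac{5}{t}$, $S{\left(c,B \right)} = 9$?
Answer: $108$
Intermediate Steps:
$d{\left(t \right)} = \frac{2}{t}$
$j{\left(h \right)} = 6 h$
$S{\left(J,-1 \right)} j{\left(d{\left(1 \right)} \right)} = 9 \cdot 6 \cdot \frac{2}{1} = 9 \cdot 6 \cdot 2 \cdot 1 = 9 \cdot 6 \cdot 2 = 9 \cdot 12 = 108$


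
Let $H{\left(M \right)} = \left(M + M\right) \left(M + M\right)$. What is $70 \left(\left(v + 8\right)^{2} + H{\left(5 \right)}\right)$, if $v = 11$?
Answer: $32270$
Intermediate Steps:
$H{\left(M \right)} = 4 M^{2}$ ($H{\left(M \right)} = 2 M 2 M = 4 M^{2}$)
$70 \left(\left(v + 8\right)^{2} + H{\left(5 \right)}\right) = 70 \left(\left(11 + 8\right)^{2} + 4 \cdot 5^{2}\right) = 70 \left(19^{2} + 4 \cdot 25\right) = 70 \left(361 + 100\right) = 70 \cdot 461 = 32270$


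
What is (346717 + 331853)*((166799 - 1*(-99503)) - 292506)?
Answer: -17781248280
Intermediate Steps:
(346717 + 331853)*((166799 - 1*(-99503)) - 292506) = 678570*((166799 + 99503) - 292506) = 678570*(266302 - 292506) = 678570*(-26204) = -17781248280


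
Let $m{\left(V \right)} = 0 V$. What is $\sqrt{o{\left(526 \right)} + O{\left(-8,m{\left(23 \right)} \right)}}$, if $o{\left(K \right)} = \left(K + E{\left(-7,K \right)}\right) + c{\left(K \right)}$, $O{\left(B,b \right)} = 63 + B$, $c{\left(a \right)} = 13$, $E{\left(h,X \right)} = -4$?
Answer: $\sqrt{590} \approx 24.29$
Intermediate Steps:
$m{\left(V \right)} = 0$
$o{\left(K \right)} = 9 + K$ ($o{\left(K \right)} = \left(K - 4\right) + 13 = \left(-4 + K\right) + 13 = 9 + K$)
$\sqrt{o{\left(526 \right)} + O{\left(-8,m{\left(23 \right)} \right)}} = \sqrt{\left(9 + 526\right) + \left(63 - 8\right)} = \sqrt{535 + 55} = \sqrt{590}$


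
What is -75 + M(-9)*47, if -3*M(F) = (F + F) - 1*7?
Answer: 950/3 ≈ 316.67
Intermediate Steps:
M(F) = 7/3 - 2*F/3 (M(F) = -((F + F) - 1*7)/3 = -(2*F - 7)/3 = -(-7 + 2*F)/3 = 7/3 - 2*F/3)
-75 + M(-9)*47 = -75 + (7/3 - 2/3*(-9))*47 = -75 + (7/3 + 6)*47 = -75 + (25/3)*47 = -75 + 1175/3 = 950/3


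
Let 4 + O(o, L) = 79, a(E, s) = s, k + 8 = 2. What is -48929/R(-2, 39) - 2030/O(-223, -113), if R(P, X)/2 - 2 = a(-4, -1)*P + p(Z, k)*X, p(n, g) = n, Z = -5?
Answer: 578843/5730 ≈ 101.02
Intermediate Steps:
k = -6 (k = -8 + 2 = -6)
O(o, L) = 75 (O(o, L) = -4 + 79 = 75)
R(P, X) = 4 - 10*X - 2*P (R(P, X) = 4 + 2*(-P - 5*X) = 4 + (-10*X - 2*P) = 4 - 10*X - 2*P)
-48929/R(-2, 39) - 2030/O(-223, -113) = -48929/(4 - 10*39 - 2*(-2)) - 2030/75 = -48929/(4 - 390 + 4) - 2030*1/75 = -48929/(-382) - 406/15 = -48929*(-1/382) - 406/15 = 48929/382 - 406/15 = 578843/5730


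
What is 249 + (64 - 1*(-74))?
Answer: 387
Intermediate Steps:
249 + (64 - 1*(-74)) = 249 + (64 + 74) = 249 + 138 = 387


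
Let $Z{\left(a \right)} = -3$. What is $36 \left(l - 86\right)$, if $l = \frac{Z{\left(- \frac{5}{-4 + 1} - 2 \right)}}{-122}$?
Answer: $- \frac{188802}{61} \approx -3095.1$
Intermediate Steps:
$l = \frac{3}{122}$ ($l = - \frac{3}{-122} = \left(-3\right) \left(- \frac{1}{122}\right) = \frac{3}{122} \approx 0.02459$)
$36 \left(l - 86\right) = 36 \left(\frac{3}{122} - 86\right) = 36 \left(- \frac{10489}{122}\right) = - \frac{188802}{61}$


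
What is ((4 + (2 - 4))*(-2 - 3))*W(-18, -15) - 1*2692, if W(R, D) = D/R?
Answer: -8101/3 ≈ -2700.3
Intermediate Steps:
((4 + (2 - 4))*(-2 - 3))*W(-18, -15) - 1*2692 = ((4 + (2 - 4))*(-2 - 3))*(-15/(-18)) - 1*2692 = ((4 - 2)*(-5))*(-15*(-1/18)) - 2692 = (2*(-5))*(5/6) - 2692 = -10*5/6 - 2692 = -25/3 - 2692 = -8101/3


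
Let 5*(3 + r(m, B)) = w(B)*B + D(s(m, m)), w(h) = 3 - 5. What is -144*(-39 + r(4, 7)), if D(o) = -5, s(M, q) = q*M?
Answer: 32976/5 ≈ 6595.2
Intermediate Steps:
w(h) = -2
s(M, q) = M*q
r(m, B) = -4 - 2*B/5 (r(m, B) = -3 + (-2*B - 5)/5 = -3 + (-5 - 2*B)/5 = -3 + (-1 - 2*B/5) = -4 - 2*B/5)
-144*(-39 + r(4, 7)) = -144*(-39 + (-4 - 2/5*7)) = -144*(-39 + (-4 - 14/5)) = -144*(-39 - 34/5) = -144*(-229/5) = 32976/5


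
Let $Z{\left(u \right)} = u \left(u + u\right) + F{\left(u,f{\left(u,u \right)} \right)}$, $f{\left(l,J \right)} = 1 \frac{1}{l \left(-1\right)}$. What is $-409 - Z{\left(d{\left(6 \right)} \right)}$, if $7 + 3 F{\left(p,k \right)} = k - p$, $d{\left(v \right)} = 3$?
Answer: $- \frac{3812}{9} \approx -423.56$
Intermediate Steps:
$f{\left(l,J \right)} = - \frac{1}{l}$ ($f{\left(l,J \right)} = 1 \frac{1}{\left(-1\right) l} = 1 \left(- \frac{1}{l}\right) = - \frac{1}{l}$)
$F{\left(p,k \right)} = - \frac{7}{3} - \frac{p}{3} + \frac{k}{3}$ ($F{\left(p,k \right)} = - \frac{7}{3} + \frac{k - p}{3} = - \frac{7}{3} + \left(- \frac{p}{3} + \frac{k}{3}\right) = - \frac{7}{3} - \frac{p}{3} + \frac{k}{3}$)
$Z{\left(u \right)} = - \frac{7}{3} + 2 u^{2} - \frac{u}{3} - \frac{1}{3 u}$ ($Z{\left(u \right)} = u \left(u + u\right) - \left(\frac{7}{3} + \frac{u}{3} - - \frac{1}{3 u}\right) = u 2 u - \left(\frac{7}{3} + \frac{u}{3} + \frac{1}{3 u}\right) = 2 u^{2} - \left(\frac{7}{3} + \frac{u}{3} + \frac{1}{3 u}\right) = - \frac{7}{3} + 2 u^{2} - \frac{u}{3} - \frac{1}{3 u}$)
$-409 - Z{\left(d{\left(6 \right)} \right)} = -409 - \frac{-1 + 3 \left(-7 - 3 + 6 \cdot 3^{2}\right)}{3 \cdot 3} = -409 - \frac{1}{3} \cdot \frac{1}{3} \left(-1 + 3 \left(-7 - 3 + 6 \cdot 9\right)\right) = -409 - \frac{1}{3} \cdot \frac{1}{3} \left(-1 + 3 \left(-7 - 3 + 54\right)\right) = -409 - \frac{1}{3} \cdot \frac{1}{3} \left(-1 + 3 \cdot 44\right) = -409 - \frac{1}{3} \cdot \frac{1}{3} \left(-1 + 132\right) = -409 - \frac{1}{3} \cdot \frac{1}{3} \cdot 131 = -409 - \frac{131}{9} = - \frac{3812}{9}$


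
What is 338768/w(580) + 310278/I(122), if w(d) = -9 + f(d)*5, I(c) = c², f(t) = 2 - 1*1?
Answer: -630122725/7442 ≈ -84671.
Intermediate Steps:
f(t) = 1 (f(t) = 2 - 1 = 1)
w(d) = -4 (w(d) = -9 + 1*5 = -9 + 5 = -4)
338768/w(580) + 310278/I(122) = 338768/(-4) + 310278/(122²) = 338768*(-¼) + 310278/14884 = -84692 + 310278*(1/14884) = -84692 + 155139/7442 = -630122725/7442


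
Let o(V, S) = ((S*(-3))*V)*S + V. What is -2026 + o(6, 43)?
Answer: -35302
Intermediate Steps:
o(V, S) = V - 3*V*S² (o(V, S) = ((-3*S)*V)*S + V = (-3*S*V)*S + V = -3*V*S² + V = V - 3*V*S²)
-2026 + o(6, 43) = -2026 + 6*(1 - 3*43²) = -2026 + 6*(1 - 3*1849) = -2026 + 6*(1 - 5547) = -2026 + 6*(-5546) = -2026 - 33276 = -35302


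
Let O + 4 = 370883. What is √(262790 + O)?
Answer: √633669 ≈ 796.03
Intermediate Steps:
O = 370879 (O = -4 + 370883 = 370879)
√(262790 + O) = √(262790 + 370879) = √633669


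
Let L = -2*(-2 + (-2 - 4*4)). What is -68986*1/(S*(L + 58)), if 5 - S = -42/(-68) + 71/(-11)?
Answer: -12900382/198597 ≈ -64.958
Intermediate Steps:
L = 40 (L = -2*(-2 + (-2 - 16)) = -2*(-2 - 18) = -2*(-20) = 40)
S = 4053/374 (S = 5 - (-42/(-68) + 71/(-11)) = 5 - (-42*(-1/68) + 71*(-1/11)) = 5 - (21/34 - 71/11) = 5 - 1*(-2183/374) = 5 + 2183/374 = 4053/374 ≈ 10.837)
-68986*1/(S*(L + 58)) = -68986*374/(4053*(40 + 58)) = -68986/(98*(4053/374)) = -68986/198597/187 = -68986*187/198597 = -12900382/198597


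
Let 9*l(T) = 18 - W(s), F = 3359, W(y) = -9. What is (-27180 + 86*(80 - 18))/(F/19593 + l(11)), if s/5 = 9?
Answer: -214033932/31069 ≈ -6889.0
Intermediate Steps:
s = 45 (s = 5*9 = 45)
l(T) = 3 (l(T) = (18 - 1*(-9))/9 = (18 + 9)/9 = (1/9)*27 = 3)
(-27180 + 86*(80 - 18))/(F/19593 + l(11)) = (-27180 + 86*(80 - 18))/(3359/19593 + 3) = (-27180 + 86*62)/(3359*(1/19593) + 3) = (-27180 + 5332)/(3359/19593 + 3) = -21848/62138/19593 = -21848*19593/62138 = -214033932/31069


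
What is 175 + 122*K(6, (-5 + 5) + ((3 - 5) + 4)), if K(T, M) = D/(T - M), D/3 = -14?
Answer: -1106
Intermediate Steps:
D = -42 (D = 3*(-14) = -42)
K(T, M) = -42/(T - M)
175 + 122*K(6, (-5 + 5) + ((3 - 5) + 4)) = 175 + 122*(42/(((-5 + 5) + ((3 - 5) + 4)) - 1*6)) = 175 + 122*(42/((0 + (-2 + 4)) - 6)) = 175 + 122*(42/((0 + 2) - 6)) = 175 + 122*(42/(2 - 6)) = 175 + 122*(42/(-4)) = 175 + 122*(42*(-¼)) = 175 + 122*(-21/2) = 175 - 1281 = -1106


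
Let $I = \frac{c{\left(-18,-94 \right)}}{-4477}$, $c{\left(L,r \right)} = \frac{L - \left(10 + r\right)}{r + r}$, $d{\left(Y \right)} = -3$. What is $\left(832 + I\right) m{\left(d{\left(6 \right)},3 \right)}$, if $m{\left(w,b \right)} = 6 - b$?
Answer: $\frac{95491977}{38258} \approx 2496.0$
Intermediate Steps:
$c{\left(L,r \right)} = \frac{-10 + L - r}{2 r}$
$I = \frac{3}{38258}$ ($I = \frac{\frac{1}{2} \frac{1}{-94} \left(-10 - 18 - -94\right)}{-4477} = \frac{1}{2} \left(- \frac{1}{94}\right) \left(-10 - 18 + 94\right) \left(- \frac{1}{4477}\right) = \frac{1}{2} \left(- \frac{1}{94}\right) 66 \left(- \frac{1}{4477}\right) = \left(- \frac{33}{94}\right) \left(- \frac{1}{4477}\right) = \frac{3}{38258} \approx 7.8415 \cdot 10^{-5}$)
$\left(832 + I\right) m{\left(d{\left(6 \right)},3 \right)} = \left(832 + \frac{3}{38258}\right) \left(6 - 3\right) = \frac{31830659 \left(6 - 3\right)}{38258} = \frac{31830659}{38258} \cdot 3 = \frac{95491977}{38258}$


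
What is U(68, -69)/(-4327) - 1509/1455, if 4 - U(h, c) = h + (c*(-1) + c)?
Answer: -2145441/2098595 ≈ -1.0223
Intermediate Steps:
U(h, c) = 4 - h (U(h, c) = 4 - (h + (c*(-1) + c)) = 4 - (h + (-c + c)) = 4 - (h + 0) = 4 - h)
U(68, -69)/(-4327) - 1509/1455 = (4 - 1*68)/(-4327) - 1509/1455 = (4 - 68)*(-1/4327) - 1509*1/1455 = -64*(-1/4327) - 503/485 = 64/4327 - 503/485 = -2145441/2098595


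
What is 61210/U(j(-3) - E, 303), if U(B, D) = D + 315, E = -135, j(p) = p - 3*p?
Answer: 30605/309 ≈ 99.045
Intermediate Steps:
j(p) = -2*p
U(B, D) = 315 + D
61210/U(j(-3) - E, 303) = 61210/(315 + 303) = 61210/618 = 61210*(1/618) = 30605/309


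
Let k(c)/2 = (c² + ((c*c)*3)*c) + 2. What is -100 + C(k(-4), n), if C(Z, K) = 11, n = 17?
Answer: -89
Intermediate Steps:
k(c) = 4 + 2*c² + 6*c³ (k(c) = 2*((c² + ((c*c)*3)*c) + 2) = 2*((c² + (c²*3)*c) + 2) = 2*((c² + (3*c²)*c) + 2) = 2*((c² + 3*c³) + 2) = 2*(2 + c² + 3*c³) = 4 + 2*c² + 6*c³)
-100 + C(k(-4), n) = -100 + 11 = -89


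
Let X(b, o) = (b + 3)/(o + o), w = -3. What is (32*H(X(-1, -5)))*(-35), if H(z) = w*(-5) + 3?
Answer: -20160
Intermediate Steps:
X(b, o) = (3 + b)/(2*o) (X(b, o) = (3 + b)/((2*o)) = (3 + b)*(1/(2*o)) = (3 + b)/(2*o))
H(z) = 18 (H(z) = -3*(-5) + 3 = 15 + 3 = 18)
(32*H(X(-1, -5)))*(-35) = (32*18)*(-35) = 576*(-35) = -20160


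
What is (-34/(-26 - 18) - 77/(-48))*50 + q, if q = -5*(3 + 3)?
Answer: 23455/264 ≈ 88.845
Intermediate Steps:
q = -30 (q = -5*6 = -30)
(-34/(-26 - 18) - 77/(-48))*50 + q = (-34/(-26 - 18) - 77/(-48))*50 - 30 = (-34/(-44) - 77*(-1/48))*50 - 30 = (-34*(-1/44) + 77/48)*50 - 30 = (17/22 + 77/48)*50 - 30 = (1255/528)*50 - 30 = 31375/264 - 30 = 23455/264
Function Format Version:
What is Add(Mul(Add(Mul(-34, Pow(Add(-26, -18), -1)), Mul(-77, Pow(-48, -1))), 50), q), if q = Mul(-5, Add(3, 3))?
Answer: Rational(23455, 264) ≈ 88.845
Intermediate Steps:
q = -30 (q = Mul(-5, 6) = -30)
Add(Mul(Add(Mul(-34, Pow(Add(-26, -18), -1)), Mul(-77, Pow(-48, -1))), 50), q) = Add(Mul(Add(Mul(-34, Pow(Add(-26, -18), -1)), Mul(-77, Pow(-48, -1))), 50), -30) = Add(Mul(Add(Mul(-34, Pow(-44, -1)), Mul(-77, Rational(-1, 48))), 50), -30) = Add(Mul(Add(Mul(-34, Rational(-1, 44)), Rational(77, 48)), 50), -30) = Add(Mul(Add(Rational(17, 22), Rational(77, 48)), 50), -30) = Add(Mul(Rational(1255, 528), 50), -30) = Add(Rational(31375, 264), -30) = Rational(23455, 264)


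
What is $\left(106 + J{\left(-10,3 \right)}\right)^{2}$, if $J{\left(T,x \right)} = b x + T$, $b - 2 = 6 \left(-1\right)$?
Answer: $7056$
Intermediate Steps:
$b = -4$ ($b = 2 + 6 \left(-1\right) = 2 - 6 = -4$)
$J{\left(T,x \right)} = T - 4 x$ ($J{\left(T,x \right)} = - 4 x + T = T - 4 x$)
$\left(106 + J{\left(-10,3 \right)}\right)^{2} = \left(106 - 22\right)^{2} = 84^{2} = 7056$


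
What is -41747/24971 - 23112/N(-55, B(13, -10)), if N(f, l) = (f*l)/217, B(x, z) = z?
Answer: -62630058517/6867025 ≈ -9120.4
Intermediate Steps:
N(f, l) = f*l/217 (N(f, l) = (f*l)*(1/217) = f*l/217)
-41747/24971 - 23112/N(-55, B(13, -10)) = -41747/24971 - 23112/((1/217)*(-55)*(-10)) = -41747*1/24971 - 23112/550/217 = -41747/24971 - 23112*217/550 = -41747/24971 - 2507652/275 = -62630058517/6867025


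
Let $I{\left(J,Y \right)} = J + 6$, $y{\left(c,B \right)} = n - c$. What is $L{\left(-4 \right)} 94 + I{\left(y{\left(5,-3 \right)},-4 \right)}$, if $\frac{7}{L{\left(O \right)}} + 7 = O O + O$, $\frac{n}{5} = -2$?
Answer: $\frac{613}{5} \approx 122.6$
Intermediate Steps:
$n = -10$ ($n = 5 \left(-2\right) = -10$)
$y{\left(c,B \right)} = -10 - c$
$L{\left(O \right)} = \frac{7}{-7 + O + O^{2}}$ ($L{\left(O \right)} = \frac{7}{-7 + \left(O O + O\right)} = \frac{7}{-7 + \left(O^{2} + O\right)} = \frac{7}{-7 + \left(O + O^{2}\right)} = \frac{7}{-7 + O + O^{2}}$)
$I{\left(J,Y \right)} = 6 + J$
$L{\left(-4 \right)} 94 + I{\left(y{\left(5,-3 \right)},-4 \right)} = \frac{7}{-7 - 4 + \left(-4\right)^{2}} \cdot 94 + \left(6 - 15\right) = \frac{7}{-7 - 4 + 16} \cdot 94 + \left(6 - 15\right) = \frac{7}{5} \cdot 94 + \left(6 - 15\right) = 7 \cdot \frac{1}{5} \cdot 94 - 9 = \frac{7}{5} \cdot 94 - 9 = \frac{658}{5} - 9 = \frac{613}{5}$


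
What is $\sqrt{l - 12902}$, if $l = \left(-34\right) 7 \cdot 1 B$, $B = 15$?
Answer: $2 i \sqrt{4118} \approx 128.34 i$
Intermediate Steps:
$l = -3570$ ($l = \left(-34\right) 7 \cdot 1 \cdot 15 = \left(-238\right) 15 = -3570$)
$\sqrt{l - 12902} = \sqrt{-3570 - 12902} = \sqrt{-16472} = 2 i \sqrt{4118}$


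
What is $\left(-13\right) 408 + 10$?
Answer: $-5294$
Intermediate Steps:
$\left(-13\right) 408 + 10 = -5304 + 10 = -5294$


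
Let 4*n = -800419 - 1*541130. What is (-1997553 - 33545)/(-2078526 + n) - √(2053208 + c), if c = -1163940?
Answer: 8124392/9655653 - 2*√222317 ≈ -942.17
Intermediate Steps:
n = -1341549/4 (n = (-800419 - 1*541130)/4 = (-800419 - 541130)/4 = (¼)*(-1341549) = -1341549/4 ≈ -3.3539e+5)
(-1997553 - 33545)/(-2078526 + n) - √(2053208 + c) = (-1997553 - 33545)/(-2078526 - 1341549/4) - √(2053208 - 1163940) = -2031098/(-9655653/4) - √889268 = -2031098*(-4/9655653) - 2*√222317 = 8124392/9655653 - 2*√222317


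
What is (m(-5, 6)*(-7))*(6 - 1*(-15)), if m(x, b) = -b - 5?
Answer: 1617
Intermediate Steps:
m(x, b) = -5 - b
(m(-5, 6)*(-7))*(6 - 1*(-15)) = ((-5 - 1*6)*(-7))*(6 - 1*(-15)) = ((-5 - 6)*(-7))*(6 + 15) = -11*(-7)*21 = 77*21 = 1617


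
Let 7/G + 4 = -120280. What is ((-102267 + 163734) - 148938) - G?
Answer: -10521361757/120284 ≈ -87471.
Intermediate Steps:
G = -7/120284 (G = 7/(-4 - 120280) = 7/(-120284) = 7*(-1/120284) = -7/120284 ≈ -5.8196e-5)
((-102267 + 163734) - 148938) - G = ((-102267 + 163734) - 148938) - 1*(-7/120284) = (61467 - 148938) + 7/120284 = -87471 + 7/120284 = -10521361757/120284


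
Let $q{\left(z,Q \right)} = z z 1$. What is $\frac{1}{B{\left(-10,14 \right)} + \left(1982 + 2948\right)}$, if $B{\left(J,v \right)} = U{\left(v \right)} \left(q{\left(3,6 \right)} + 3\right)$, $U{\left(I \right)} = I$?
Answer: $\frac{1}{5098} \approx 0.00019616$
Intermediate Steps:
$q{\left(z,Q \right)} = z^{2}$ ($q{\left(z,Q \right)} = z^{2} \cdot 1 = z^{2}$)
$B{\left(J,v \right)} = 12 v$ ($B{\left(J,v \right)} = v \left(3^{2} + 3\right) = v \left(9 + 3\right) = v 12 = 12 v$)
$\frac{1}{B{\left(-10,14 \right)} + \left(1982 + 2948\right)} = \frac{1}{12 \cdot 14 + \left(1982 + 2948\right)} = \frac{1}{168 + 4930} = \frac{1}{5098}$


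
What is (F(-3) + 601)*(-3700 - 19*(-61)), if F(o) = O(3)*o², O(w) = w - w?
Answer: -1527141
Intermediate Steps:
O(w) = 0
F(o) = 0 (F(o) = 0*o² = 0)
(F(-3) + 601)*(-3700 - 19*(-61)) = (0 + 601)*(-3700 - 19*(-61)) = 601*(-3700 + 1159) = 601*(-2541) = -1527141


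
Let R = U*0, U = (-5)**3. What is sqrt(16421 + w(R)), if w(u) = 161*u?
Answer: sqrt(16421) ≈ 128.14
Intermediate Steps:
U = -125
R = 0 (R = -125*0 = 0)
sqrt(16421 + w(R)) = sqrt(16421 + 161*0) = sqrt(16421 + 0) = sqrt(16421)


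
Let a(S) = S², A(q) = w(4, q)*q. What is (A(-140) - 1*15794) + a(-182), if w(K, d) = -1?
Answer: 17470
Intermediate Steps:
A(q) = -q
(A(-140) - 1*15794) + a(-182) = (-1*(-140) - 1*15794) + (-182)² = (140 - 15794) + 33124 = -15654 + 33124 = 17470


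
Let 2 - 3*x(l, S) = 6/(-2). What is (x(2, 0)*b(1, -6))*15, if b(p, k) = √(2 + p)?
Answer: 25*√3 ≈ 43.301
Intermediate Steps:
x(l, S) = 5/3 (x(l, S) = ⅔ - 2/(-2) = ⅔ - 2*(-1)/2 = ⅔ - ⅓*(-3) = ⅔ + 1 = 5/3)
(x(2, 0)*b(1, -6))*15 = (5*√(2 + 1)/3)*15 = (5*√3/3)*15 = 25*√3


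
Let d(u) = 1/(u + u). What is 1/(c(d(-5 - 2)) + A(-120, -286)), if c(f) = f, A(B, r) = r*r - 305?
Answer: 14/1140873 ≈ 1.2271e-5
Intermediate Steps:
A(B, r) = -305 + r² (A(B, r) = r² - 305 = -305 + r²)
d(u) = 1/(2*u)
1/(c(d(-5 - 2)) + A(-120, -286)) = 1/(1/(2*(-5 - 2)) + (-305 + (-286)²)) = 1/((½)/(-7) + (-305 + 81796)) = 1/((½)*(-⅐) + 81491) = 1/(-1/14 + 81491) = 1/(1140873/14) = 14/1140873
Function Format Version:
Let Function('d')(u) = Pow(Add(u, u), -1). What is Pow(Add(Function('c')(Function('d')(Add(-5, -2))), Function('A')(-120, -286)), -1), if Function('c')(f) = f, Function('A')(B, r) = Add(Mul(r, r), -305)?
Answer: Rational(14, 1140873) ≈ 1.2271e-5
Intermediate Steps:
Function('A')(B, r) = Add(-305, Pow(r, 2)) (Function('A')(B, r) = Add(Pow(r, 2), -305) = Add(-305, Pow(r, 2)))
Function('d')(u) = Mul(Rational(1, 2), Pow(u, -1)) (Function('d')(u) = Pow(Mul(2, u), -1) = Mul(Rational(1, 2), Pow(u, -1)))
Pow(Add(Function('c')(Function('d')(Add(-5, -2))), Function('A')(-120, -286)), -1) = Pow(Add(Mul(Rational(1, 2), Pow(Add(-5, -2), -1)), Add(-305, Pow(-286, 2))), -1) = Pow(Add(Mul(Rational(1, 2), Pow(-7, -1)), Add(-305, 81796)), -1) = Pow(Add(Mul(Rational(1, 2), Rational(-1, 7)), 81491), -1) = Pow(Add(Rational(-1, 14), 81491), -1) = Pow(Rational(1140873, 14), -1) = Rational(14, 1140873)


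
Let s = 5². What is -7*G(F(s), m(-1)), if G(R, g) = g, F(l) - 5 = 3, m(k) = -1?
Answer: 7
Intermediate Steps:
s = 25
F(l) = 8 (F(l) = 5 + 3 = 8)
-7*G(F(s), m(-1)) = -7*(-1) = 7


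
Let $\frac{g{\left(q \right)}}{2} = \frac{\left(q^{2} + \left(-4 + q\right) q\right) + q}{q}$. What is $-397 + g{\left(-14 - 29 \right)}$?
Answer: $-575$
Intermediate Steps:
$g{\left(q \right)} = \frac{2 \left(q + q^{2} + q \left(-4 + q\right)\right)}{q}$ ($g{\left(q \right)} = 2 \frac{\left(q^{2} + \left(-4 + q\right) q\right) + q}{q} = 2 \frac{\left(q^{2} + q \left(-4 + q\right)\right) + q}{q} = 2 \frac{q + q^{2} + q \left(-4 + q\right)}{q} = \frac{2 \left(q + q^{2} + q \left(-4 + q\right)\right)}{q}$)
$-397 + g{\left(-14 - 29 \right)} = -397 + \left(-6 + 4 \left(-14 - 29\right)\right) = -397 + \left(-6 + 4 \left(-43\right)\right) = -397 - 178 = -575$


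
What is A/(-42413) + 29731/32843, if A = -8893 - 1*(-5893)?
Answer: 1359509903/1392970159 ≈ 0.97598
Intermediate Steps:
A = -3000 (A = -8893 + 5893 = -3000)
A/(-42413) + 29731/32843 = -3000/(-42413) + 29731/32843 = -3000*(-1/42413) + 29731*(1/32843) = 3000/42413 + 29731/32843 = 1359509903/1392970159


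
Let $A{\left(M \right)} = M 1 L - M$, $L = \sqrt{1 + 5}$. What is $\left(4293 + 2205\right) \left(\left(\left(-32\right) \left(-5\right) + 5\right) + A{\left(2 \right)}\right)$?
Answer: $1059174 + 12996 \sqrt{6} \approx 1.091 \cdot 10^{6}$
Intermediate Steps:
$L = \sqrt{6} \approx 2.4495$
$A{\left(M \right)} = - M + M \sqrt{6}$ ($A{\left(M \right)} = M 1 \sqrt{6} - M = M \sqrt{6} - M = - M + M \sqrt{6}$)
$\left(4293 + 2205\right) \left(\left(\left(-32\right) \left(-5\right) + 5\right) + A{\left(2 \right)}\right) = \left(4293 + 2205\right) \left(\left(\left(-32\right) \left(-5\right) + 5\right) + 2 \left(-1 + \sqrt{6}\right)\right) = 6498 \left(\left(160 + 5\right) - \left(2 - 2 \sqrt{6}\right)\right) = 6498 \left(165 - \left(2 - 2 \sqrt{6}\right)\right) = 6498 \left(163 + 2 \sqrt{6}\right) = 1059174 + 12996 \sqrt{6}$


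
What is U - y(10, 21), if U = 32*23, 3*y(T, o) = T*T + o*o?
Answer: 1667/3 ≈ 555.67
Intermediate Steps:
y(T, o) = T²/3 + o²/3 (y(T, o) = (T*T + o*o)/3 = (T² + o²)/3 = T²/3 + o²/3)
U = 736
U - y(10, 21) = 736 - ((⅓)*10² + (⅓)*21²) = 736 - ((⅓)*100 + (⅓)*441) = 736 - (100/3 + 147) = 736 - 1*541/3 = 736 - 541/3 = 1667/3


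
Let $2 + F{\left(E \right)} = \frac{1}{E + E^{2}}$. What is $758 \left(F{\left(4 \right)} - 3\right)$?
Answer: $- \frac{37521}{10} \approx -3752.1$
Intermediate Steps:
$F{\left(E \right)} = -2 + \frac{1}{E + E^{2}}$
$758 \left(F{\left(4 \right)} - 3\right) = 758 \left(\frac{1 - 8 - 2 \cdot 4^{2}}{4 \left(1 + 4\right)} - 3\right) = 758 \left(\frac{1 - 8 - 32}{4 \cdot 5} - 3\right) = 758 \left(\frac{1}{4} \cdot \frac{1}{5} \left(1 - 8 - 32\right) - 3\right) = 758 \left(\frac{1}{4} \cdot \frac{1}{5} \left(-39\right) - 3\right) = 758 \left(- \frac{39}{20} - 3\right) = 758 \left(- \frac{99}{20}\right) = - \frac{37521}{10}$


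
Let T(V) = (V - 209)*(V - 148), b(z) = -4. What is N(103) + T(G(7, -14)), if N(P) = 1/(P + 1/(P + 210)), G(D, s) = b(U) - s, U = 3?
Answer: 885375193/32240 ≈ 27462.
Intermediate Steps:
G(D, s) = -4 - s
N(P) = 1/(P + 1/(210 + P))
T(V) = (-209 + V)*(-148 + V)
N(103) + T(G(7, -14)) = (210 + 103)/(1 + 103² + 210*103) + (30932 + (-4 - 1*(-14))² - 357*(-4 - 1*(-14))) = 313/(1 + 10609 + 21630) + (30932 + (-4 + 14)² - 357*(-4 + 14)) = 313/32240 + (30932 + 10² - 357*10) = (1/32240)*313 + (30932 + 100 - 3570) = 313/32240 + 27462 = 885375193/32240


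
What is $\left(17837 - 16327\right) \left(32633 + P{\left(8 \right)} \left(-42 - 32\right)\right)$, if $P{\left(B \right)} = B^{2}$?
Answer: $42124470$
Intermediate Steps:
$\left(17837 - 16327\right) \left(32633 + P{\left(8 \right)} \left(-42 - 32\right)\right) = \left(17837 - 16327\right) \left(32633 + 8^{2} \left(-42 - 32\right)\right) = 1510 \left(32633 + 64 \left(-74\right)\right) = 1510 \left(32633 - 4736\right) = 1510 \cdot 27897 = 42124470$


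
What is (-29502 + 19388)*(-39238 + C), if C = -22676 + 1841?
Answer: 607578322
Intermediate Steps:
C = -20835
(-29502 + 19388)*(-39238 + C) = (-29502 + 19388)*(-39238 - 20835) = -10114*(-60073) = 607578322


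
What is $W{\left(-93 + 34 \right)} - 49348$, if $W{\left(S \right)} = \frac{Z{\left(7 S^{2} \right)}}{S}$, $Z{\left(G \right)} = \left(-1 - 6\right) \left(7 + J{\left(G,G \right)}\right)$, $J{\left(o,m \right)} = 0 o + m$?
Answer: $- \frac{2740914}{59} \approx -46456.0$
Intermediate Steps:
$J{\left(o,m \right)} = m$ ($J{\left(o,m \right)} = 0 + m = m$)
$Z{\left(G \right)} = -49 - 7 G$ ($Z{\left(G \right)} = \left(-1 - 6\right) \left(7 + G\right) = - 7 \left(7 + G\right) = -49 - 7 G$)
$W{\left(S \right)} = \frac{-49 - 49 S^{2}}{S}$ ($W{\left(S \right)} = \frac{-49 - 7 \cdot 7 S^{2}}{S} = \frac{-49 - 49 S^{2}}{S}$)
$W{\left(-93 + 34 \right)} - 49348 = \left(- 49 \left(-93 + 34\right) - \frac{49}{-93 + 34}\right) - 49348 = \left(\left(-49\right) \left(-59\right) - \frac{49}{-59}\right) - 49348 = \left(2891 - - \frac{49}{59}\right) - 49348 = \left(2891 + \frac{49}{59}\right) - 49348 = \frac{170618}{59} - 49348 = - \frac{2740914}{59}$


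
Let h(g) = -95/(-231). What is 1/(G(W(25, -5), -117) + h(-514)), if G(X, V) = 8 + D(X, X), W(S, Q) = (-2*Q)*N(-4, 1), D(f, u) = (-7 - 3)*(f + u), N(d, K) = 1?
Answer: -231/44257 ≈ -0.0052195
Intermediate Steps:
D(f, u) = -10*f - 10*u (D(f, u) = -10*(f + u) = -10*f - 10*u)
W(S, Q) = -2*Q (W(S, Q) = -2*Q*1 = -2*Q)
G(X, V) = 8 - 20*X (G(X, V) = 8 + (-10*X - 10*X) = 8 - 20*X)
h(g) = 95/231 (h(g) = -95*(-1/231) = 95/231)
1/(G(W(25, -5), -117) + h(-514)) = 1/((8 - (-40)*(-5)) + 95/231) = 1/((8 - 20*10) + 95/231) = 1/((8 - 200) + 95/231) = 1/(-192 + 95/231) = 1/(-44257/231) = -231/44257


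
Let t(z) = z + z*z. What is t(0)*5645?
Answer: 0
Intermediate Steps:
t(z) = z + z²
t(0)*5645 = (0*(1 + 0))*5645 = (0*1)*5645 = 0*5645 = 0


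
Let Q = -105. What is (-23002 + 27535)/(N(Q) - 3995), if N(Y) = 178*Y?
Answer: -4533/22685 ≈ -0.19982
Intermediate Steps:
(-23002 + 27535)/(N(Q) - 3995) = (-23002 + 27535)/(178*(-105) - 3995) = 4533/(-18690 - 3995) = 4533/(-22685) = 4533*(-1/22685) = -4533/22685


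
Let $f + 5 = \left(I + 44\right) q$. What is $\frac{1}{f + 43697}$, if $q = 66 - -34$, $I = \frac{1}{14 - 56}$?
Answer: $\frac{21}{1009882} \approx 2.0795 \cdot 10^{-5}$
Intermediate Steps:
$I = - \frac{1}{42}$ ($I = \frac{1}{14 - 56} = \frac{1}{-42} = - \frac{1}{42} \approx -0.02381$)
$q = 100$ ($q = 66 + 34 = 100$)
$f = \frac{92245}{21}$ ($f = -5 + \left(- \frac{1}{42} + 44\right) 100 = -5 + \frac{1847}{42} \cdot 100 = -5 + \frac{92350}{21} = \frac{92245}{21} \approx 4392.6$)
$\frac{1}{f + 43697} = \frac{1}{\frac{92245}{21} + 43697} = \frac{1}{\frac{1009882}{21}} = \frac{21}{1009882}$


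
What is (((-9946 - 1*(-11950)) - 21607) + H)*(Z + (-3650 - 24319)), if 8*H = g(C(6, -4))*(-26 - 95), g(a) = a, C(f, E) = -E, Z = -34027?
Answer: 1219058346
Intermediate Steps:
H = -121/2 (H = ((-1*(-4))*(-26 - 95))/8 = (4*(-121))/8 = (⅛)*(-484) = -121/2 ≈ -60.500)
(((-9946 - 1*(-11950)) - 21607) + H)*(Z + (-3650 - 24319)) = (((-9946 - 1*(-11950)) - 21607) - 121/2)*(-34027 + (-3650 - 24319)) = (((-9946 + 11950) - 21607) - 121/2)*(-34027 - 27969) = ((2004 - 21607) - 121/2)*(-61996) = (-19603 - 121/2)*(-61996) = -39327/2*(-61996) = 1219058346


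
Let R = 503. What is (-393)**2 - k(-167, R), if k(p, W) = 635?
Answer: 153814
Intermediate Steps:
(-393)**2 - k(-167, R) = (-393)**2 - 1*635 = 154449 - 635 = 153814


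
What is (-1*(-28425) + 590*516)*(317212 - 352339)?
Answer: -11692548855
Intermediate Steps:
(-1*(-28425) + 590*516)*(317212 - 352339) = (28425 + 304440)*(-35127) = 332865*(-35127) = -11692548855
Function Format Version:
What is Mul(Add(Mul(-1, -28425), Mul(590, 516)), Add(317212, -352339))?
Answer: -11692548855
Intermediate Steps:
Mul(Add(Mul(-1, -28425), Mul(590, 516)), Add(317212, -352339)) = Mul(Add(28425, 304440), -35127) = Mul(332865, -35127) = -11692548855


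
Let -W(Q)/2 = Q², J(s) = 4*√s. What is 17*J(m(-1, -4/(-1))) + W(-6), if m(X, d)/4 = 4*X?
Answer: -72 + 272*I ≈ -72.0 + 272.0*I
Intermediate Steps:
m(X, d) = 16*X (m(X, d) = 4*(4*X) = 16*X)
W(Q) = -2*Q²
17*J(m(-1, -4/(-1))) + W(-6) = 17*(4*√(16*(-1))) - 2*(-6)² = 17*(4*√(-16)) - 2*36 = 17*(4*(4*I)) - 72 = 17*(16*I) - 72 = 272*I - 72 = -72 + 272*I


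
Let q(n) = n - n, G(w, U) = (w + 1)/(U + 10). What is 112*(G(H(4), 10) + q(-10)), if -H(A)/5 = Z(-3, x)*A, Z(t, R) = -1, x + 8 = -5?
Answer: 588/5 ≈ 117.60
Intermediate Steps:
x = -13 (x = -8 - 5 = -13)
H(A) = 5*A (H(A) = -(-5)*A = 5*A)
G(w, U) = (1 + w)/(10 + U)
q(n) = 0
112*(G(H(4), 10) + q(-10)) = 112*((1 + 5*4)/(10 + 10) + 0) = 112*((1 + 20)/20 + 0) = 112*((1/20)*21 + 0) = 112*(21/20 + 0) = 112*(21/20) = 588/5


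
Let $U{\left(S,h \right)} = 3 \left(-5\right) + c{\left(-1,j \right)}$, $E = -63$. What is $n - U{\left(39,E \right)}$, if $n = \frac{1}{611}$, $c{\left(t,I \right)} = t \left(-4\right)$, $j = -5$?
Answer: $\frac{6722}{611} \approx 11.002$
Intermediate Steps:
$c{\left(t,I \right)} = - 4 t$
$n = \frac{1}{611} \approx 0.0016367$
$U{\left(S,h \right)} = -11$ ($U{\left(S,h \right)} = 3 \left(-5\right) - -4 = -15 + 4 = -11$)
$n - U{\left(39,E \right)} = \frac{1}{611} - -11 = \frac{1}{611} + 11 = \frac{6722}{611}$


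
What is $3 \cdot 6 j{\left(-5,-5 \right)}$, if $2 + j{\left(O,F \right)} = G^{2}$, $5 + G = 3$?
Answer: $36$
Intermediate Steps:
$G = -2$ ($G = -5 + 3 = -2$)
$j{\left(O,F \right)} = 2$ ($j{\left(O,F \right)} = -2 + \left(-2\right)^{2} = -2 + 4 = 2$)
$3 \cdot 6 j{\left(-5,-5 \right)} = 3 \cdot 6 \cdot 2 = 18 \cdot 2 = 36$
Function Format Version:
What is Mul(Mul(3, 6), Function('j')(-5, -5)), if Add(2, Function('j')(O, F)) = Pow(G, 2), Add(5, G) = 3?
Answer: 36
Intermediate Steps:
G = -2 (G = Add(-5, 3) = -2)
Function('j')(O, F) = 2 (Function('j')(O, F) = Add(-2, Pow(-2, 2)) = Add(-2, 4) = 2)
Mul(Mul(3, 6), Function('j')(-5, -5)) = Mul(Mul(3, 6), 2) = Mul(18, 2) = 36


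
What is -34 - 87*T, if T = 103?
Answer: -8995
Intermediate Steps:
-34 - 87*T = -34 - 87*103 = -34 - 8961 = -8995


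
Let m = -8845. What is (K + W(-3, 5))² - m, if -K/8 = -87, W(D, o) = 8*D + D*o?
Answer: 440494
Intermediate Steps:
K = 696 (K = -8*(-87) = 696)
(K + W(-3, 5))² - m = (696 - 3*(8 + 5))² - 1*(-8845) = (696 - 3*13)² + 8845 = (696 - 39)² + 8845 = 657² + 8845 = 431649 + 8845 = 440494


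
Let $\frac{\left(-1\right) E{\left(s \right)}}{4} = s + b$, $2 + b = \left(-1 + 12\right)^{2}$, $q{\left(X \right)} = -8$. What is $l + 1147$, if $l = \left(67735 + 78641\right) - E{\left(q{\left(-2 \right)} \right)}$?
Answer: $147967$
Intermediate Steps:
$b = 119$ ($b = -2 + \left(-1 + 12\right)^{2} = -2 + 11^{2} = -2 + 121 = 119$)
$E{\left(s \right)} = -476 - 4 s$ ($E{\left(s \right)} = - 4 \left(s + 119\right) = - 4 \left(119 + s\right) = -476 - 4 s$)
$l = 146820$ ($l = \left(67735 + 78641\right) - \left(-476 - -32\right) = 146376 - \left(-476 + 32\right) = 146376 - -444 = 146376 + 444 = 146820$)
$l + 1147 = 146820 + 1147 = 147967$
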